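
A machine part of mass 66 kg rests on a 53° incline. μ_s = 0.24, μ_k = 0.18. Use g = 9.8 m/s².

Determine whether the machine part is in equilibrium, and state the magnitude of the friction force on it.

f ≈ 70.1 N

N = m g cos θ = 389 N.
Down-slope weight component: m g sin θ = 517 N.
μ_s N = 93.4 N.
517 > 93.4 N, so it slides; kinetic friction f = μ_k N = 0.18×389 = 70.1 N.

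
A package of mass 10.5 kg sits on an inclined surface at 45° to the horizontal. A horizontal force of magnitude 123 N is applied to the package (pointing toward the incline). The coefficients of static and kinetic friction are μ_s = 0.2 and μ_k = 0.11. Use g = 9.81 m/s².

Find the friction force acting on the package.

f ≈ 14.1 N (down the incline)

The horizontal push has a component P sin θ into the surface, so N = m g cos θ + P sin θ = 72.84 + 86.97 = 159.8 N.
Along the incline, the net driving force (taking up-slope positive) is P cos θ − m g sin θ = 86.97 − 72.84 = 14.14 N, so equilibrium requires friction f = -14.14 N (down-slope).
The limit of static friction is μ_s N = 31.96 N.
Since 14.14 N is within the 31.96 N limit, the package stays put and friction is exactly 14.1 N.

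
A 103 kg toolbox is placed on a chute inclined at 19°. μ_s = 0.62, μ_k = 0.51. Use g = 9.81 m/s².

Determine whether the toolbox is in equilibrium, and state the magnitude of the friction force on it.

N = m g cos θ = 955 N.
Down-slope weight component: m g sin θ = 329 N.
μ_s N = 592 N.
329 ≤ 592 N, so it stays put; friction = 329 N.

f ≈ 329 N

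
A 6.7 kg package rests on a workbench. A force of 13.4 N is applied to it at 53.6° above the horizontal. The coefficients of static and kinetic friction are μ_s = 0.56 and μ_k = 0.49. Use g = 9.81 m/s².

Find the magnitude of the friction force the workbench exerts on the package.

The vertical component of P reduces the normal force: N = m g − P sin α = 65.73 − 10.79 = 54.94 N.
The horizontal driving force is P cos α = 7.952 N, so equilibrium needs friction f = 7.952 N.
μ_s N = 0.56 × 54.94 = 30.77 N.
Since 7.952 N does not exceed the limit, the package stays at rest and f = 7.95 N.

f ≈ 7.95 N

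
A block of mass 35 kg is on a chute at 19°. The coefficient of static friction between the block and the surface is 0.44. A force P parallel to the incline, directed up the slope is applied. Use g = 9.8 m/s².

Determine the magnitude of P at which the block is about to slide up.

P ≈ 254 N

At impending motion up the slope, friction acts down-slope at its limit: f = μ_s N.
P is parallel to the surface, so N = m g cos θ = 324 N.
Along the incline: P = m g sin θ + μ_s N = 112 + 0.44×324 = 254 N.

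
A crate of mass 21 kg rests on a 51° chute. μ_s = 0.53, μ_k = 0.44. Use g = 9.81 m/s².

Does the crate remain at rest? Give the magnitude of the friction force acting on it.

f ≈ 57 N

N = m g cos θ = 130 N.
Down-slope weight component: m g sin θ = 160 N.
μ_s N = 68.7 N.
160 > 68.7 N, so it slides; kinetic friction f = μ_k N = 0.44×130 = 57 N.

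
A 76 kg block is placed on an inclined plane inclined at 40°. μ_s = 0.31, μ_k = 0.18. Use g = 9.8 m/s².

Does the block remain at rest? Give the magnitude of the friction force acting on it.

f ≈ 103 N

N = m g cos θ = 571 N.
Down-slope weight component: m g sin θ = 479 N.
μ_s N = 177 N.
479 > 177 N, so it slides; kinetic friction f = μ_k N = 0.18×571 = 103 N.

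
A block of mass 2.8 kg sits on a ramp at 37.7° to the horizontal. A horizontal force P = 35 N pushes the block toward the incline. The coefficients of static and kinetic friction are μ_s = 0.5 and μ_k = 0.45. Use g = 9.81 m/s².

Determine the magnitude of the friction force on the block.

f ≈ 10.9 N (down the incline)

Normal direction: N = m g cos θ + P sin θ = 43.14 N.
Parallel to the incline: P cos θ − m g sin θ = 27.69 − 16.8 = 10.9 N; the friction needed to balance this is 10.9 N acting down the slope.
Maximum static friction: μ_s N = 0.5 × 43.14 = 21.57 N.
|f_req| = 10.9 ≤ 21.57 N → the block is in equilibrium; friction equals the required value.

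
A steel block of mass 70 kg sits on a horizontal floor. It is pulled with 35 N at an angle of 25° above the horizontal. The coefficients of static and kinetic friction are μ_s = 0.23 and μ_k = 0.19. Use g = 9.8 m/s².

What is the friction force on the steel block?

N = m g − P sin α = 686 − 35×sin 25° = 671.2 N.
The horizontal driving force is P cos α = 31.72 N, so equilibrium needs friction f = 31.72 N.
The static-friction limit is μ_s N = 154.4 N.
31.72 ≤ 154.4 N → static; friction equals the required 31.7 N.

f ≈ 31.7 N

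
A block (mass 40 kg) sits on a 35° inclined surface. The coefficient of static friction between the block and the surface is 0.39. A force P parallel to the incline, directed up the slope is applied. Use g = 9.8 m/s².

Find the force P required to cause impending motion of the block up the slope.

At impending motion up the slope, friction acts down-slope at its limit: f = μ_s N.
P is parallel to the surface, so N = m g cos θ = 321 N.
Along the incline: P = m g sin θ + μ_s N = 225 + 0.39×321 = 350 N.

P ≈ 350 N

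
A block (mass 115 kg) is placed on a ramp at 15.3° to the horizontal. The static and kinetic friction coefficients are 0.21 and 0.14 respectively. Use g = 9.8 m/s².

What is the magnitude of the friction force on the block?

Normal force: N = m g cos θ = 115 × 9.8 × cos 15.3° = 1087 N.
For equilibrium along the incline, friction must balance the weight component: f = m g sin θ = 297.4 N up the slope.
Static friction can supply at most μ_s N = 228.3 N.
|297.4| exceeds 228.3 N, so the block slips down-slope; friction is kinetic, f = μ_k N = 0.14×1087 = 152 N.

f ≈ 152 N (up the incline)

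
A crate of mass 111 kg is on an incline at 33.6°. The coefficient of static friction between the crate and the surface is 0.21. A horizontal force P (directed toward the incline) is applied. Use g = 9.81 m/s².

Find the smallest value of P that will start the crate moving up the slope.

At impending motion up the slope, friction acts down-slope at its limit: f = μ_s N.
Perpendicular to the incline: N = m g cos θ + P sin θ.
Along the incline: P cos θ = m g sin θ + μ_s N = m g sin θ + μ_s (m g cos θ + P sin θ).
Solving, P (cos θ − μ_s sin θ) = m g (sin θ + μ_s cos θ), so P = 111×9.81×(sin 33.6° + 0.21 cos 33.6°)/(cos 33.6° − 0.21 sin 33.6°) = 1090×0.7283/0.7167 = 1110 N.

P ≈ 1110 N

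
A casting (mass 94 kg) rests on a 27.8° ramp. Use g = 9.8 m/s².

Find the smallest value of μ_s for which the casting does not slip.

μ_s,min ≈ 0.527

At the slip threshold m g sin θ = μ_s m g cos θ, so μ_s,min = tan θ.
μ_s,min = tan 27.8° = 0.527.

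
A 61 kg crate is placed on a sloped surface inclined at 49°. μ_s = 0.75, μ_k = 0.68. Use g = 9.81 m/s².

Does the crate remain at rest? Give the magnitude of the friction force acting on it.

f ≈ 267 N

N = m g cos θ = 393 N.
Down-slope weight component: m g sin θ = 452 N.
μ_s N = 294 N.
452 > 294 N, so it slides; kinetic friction f = μ_k N = 0.68×393 = 267 N.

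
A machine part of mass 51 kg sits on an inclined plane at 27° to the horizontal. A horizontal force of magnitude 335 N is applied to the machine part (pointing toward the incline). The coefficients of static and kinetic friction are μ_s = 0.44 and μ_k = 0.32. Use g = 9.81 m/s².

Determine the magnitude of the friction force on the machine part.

Normal direction: N = m g cos θ + P sin θ = 597.9 N.
Parallel to the incline: P cos θ − m g sin θ = 298.5 − 227.1 = 71.35 N; the friction needed to balance this is 71.35 N acting down the slope.
Maximum static friction: μ_s N = 0.44 × 597.9 = 263.1 N.
|f_req| = 71.35 ≤ 263.1 N → the machine part is in equilibrium; friction equals the required value.

f ≈ 71.4 N (down the incline)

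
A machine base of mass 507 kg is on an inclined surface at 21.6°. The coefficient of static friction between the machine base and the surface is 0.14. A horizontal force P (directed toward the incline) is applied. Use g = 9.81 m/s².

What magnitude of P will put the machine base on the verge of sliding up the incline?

At impending motion up the slope, friction acts down-slope at its limit: f = μ_s N.
Perpendicular to the incline: N = m g cos θ + P sin θ.
Along the incline: P cos θ = m g sin θ + μ_s N = m g sin θ + μ_s (m g cos θ + P sin θ).
Solving, P (cos θ − μ_s sin θ) = m g (sin θ + μ_s cos θ), so P = 507×9.81×(sin 21.6° + 0.14 cos 21.6°)/(cos 21.6° − 0.14 sin 21.6°) = 4970×0.4983/0.8782 = 2820 N.

P ≈ 2820 N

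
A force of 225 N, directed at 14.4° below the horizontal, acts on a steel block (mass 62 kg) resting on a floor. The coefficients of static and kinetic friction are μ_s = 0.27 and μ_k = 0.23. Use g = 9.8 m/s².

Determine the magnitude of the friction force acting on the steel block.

f ≈ 153 N

The vertical component of P adds to the normal force: N = m g + P sin α = 607.6 + 55.96 = 663.6 N.
Horizontally, friction must balance P cos α = 217.9 N.
The static-friction limit is μ_s N = 179.2 N.
217.9 > 179.2 N → the steel block slides; f = μ_k N = 0.23×663.6 = 153 N.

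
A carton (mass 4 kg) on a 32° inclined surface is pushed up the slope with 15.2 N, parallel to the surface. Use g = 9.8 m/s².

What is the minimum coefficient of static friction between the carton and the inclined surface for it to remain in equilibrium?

N = m g cos θ = 33.24 N.
Friction must make up the shortfall along the incline: f = m g sin θ − P = 20.77 − 15.2 = 5.573 N.
At the threshold f = μ_s N, so μ_s,min = 5.573/33.24 = 0.168.

μ_s,min ≈ 0.168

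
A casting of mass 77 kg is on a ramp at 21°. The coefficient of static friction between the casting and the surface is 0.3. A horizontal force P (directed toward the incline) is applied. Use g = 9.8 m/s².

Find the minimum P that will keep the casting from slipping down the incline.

P_min ≈ 56.7 N

The casting tends to slide down (tan θ > μ_s), so at the point of impending slip friction acts up-slope at its limit: f = μ_s N.
Perpendicular to the incline: N = m g cos θ + P sin θ.
Along the incline: P cos θ + μ_s N = m g sin θ, i.e. P cos θ + μ_s (m g cos θ + P sin θ) = m g sin θ.
Solving, P (cos θ + μ_s sin θ) = m g (sin θ − μ_s cos θ), so P = 755×0.07829/1.041 = 56.7 N.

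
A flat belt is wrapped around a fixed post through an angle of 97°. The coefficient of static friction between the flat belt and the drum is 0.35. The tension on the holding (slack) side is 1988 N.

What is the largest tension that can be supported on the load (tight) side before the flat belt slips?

T_max ≈ 3600 N

At impending slip the capstan equation gives T₂/T₁ = e^{μβ} with β in radians.
β = 97° × π/180 = 1.693 rad.
e^{μβ} = e^{0.35×1.693} = 1.809.
T₂ = T₁ · e^{μβ} = 1988 × 1.809 = 3600 N.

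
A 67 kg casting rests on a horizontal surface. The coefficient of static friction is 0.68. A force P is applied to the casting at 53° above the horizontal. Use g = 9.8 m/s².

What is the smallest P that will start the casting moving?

N = m g − P sin α (the pull lifts the casting).
At impending slip, P cos α = μ_s N = μ_s (m g − P sin α).
Solving: P (cos α + μ_s sin α) = μ_s m g → P = 0.68×657/(cos 53° + 0.68 sin 53°) = 446/1.145 = 390 N.

P ≈ 390 N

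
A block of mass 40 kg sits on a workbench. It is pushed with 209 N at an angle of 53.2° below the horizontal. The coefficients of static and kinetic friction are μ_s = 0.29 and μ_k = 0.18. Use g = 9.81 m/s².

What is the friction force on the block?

f ≈ 125 N

The vertical component of P adds to the normal force: N = m g + P sin α = 392.4 + 167.4 = 559.8 N.
Horizontally, friction must balance P cos α = 125.2 N.
μ_s N = 0.29 × 559.8 = 162.3 N.
Since 125.2 N does not exceed the limit, the block stays at rest and f = 125 N.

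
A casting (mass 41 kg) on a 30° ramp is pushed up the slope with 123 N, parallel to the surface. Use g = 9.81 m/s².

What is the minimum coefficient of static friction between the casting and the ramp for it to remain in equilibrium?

μ_s,min ≈ 0.224

N = m g cos θ = 348.3 N.
Friction must make up the shortfall along the incline: f = m g sin θ − P = 201.1 − 123 = 78.1 N.
At the threshold f = μ_s N, so μ_s,min = 78.1/348.3 = 0.224.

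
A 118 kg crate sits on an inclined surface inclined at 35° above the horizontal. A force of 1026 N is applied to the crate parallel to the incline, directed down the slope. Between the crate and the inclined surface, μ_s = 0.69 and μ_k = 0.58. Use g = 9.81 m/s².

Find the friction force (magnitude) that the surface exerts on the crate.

f ≈ 550 N (up the incline)

The normal reaction is N = m g cos θ = 948.2 N.
Parallel to the incline, ΣF = 0 gives f = m g sin θ + P = 664 + 1026 = 1690 N (up-slope positive).
Static friction can supply at most μ_s N = 654.3 N.
|1690| exceeds 654.3 N, so the crate slips down-slope; friction is kinetic, f = μ_k N = 0.58×948.2 = 550 N.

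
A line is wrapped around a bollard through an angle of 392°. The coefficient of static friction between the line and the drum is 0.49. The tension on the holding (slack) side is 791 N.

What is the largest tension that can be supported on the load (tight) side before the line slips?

At impending slip the capstan equation gives T₂/T₁ = e^{μβ} with β in radians.
β = 392° × π/180 = 6.842 rad.
e^{μβ} = e^{0.49×6.842} = 28.57.
T₂ = T₁ · e^{μβ} = 791 × 28.57 = 22600 N.

T_max ≈ 22600 N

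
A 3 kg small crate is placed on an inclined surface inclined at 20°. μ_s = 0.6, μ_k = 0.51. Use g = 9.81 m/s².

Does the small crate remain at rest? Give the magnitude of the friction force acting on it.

f ≈ 10.1 N

N = m g cos θ = 27.7 N.
Down-slope weight component: m g sin θ = 10.1 N.
μ_s N = 16.6 N.
10.1 ≤ 16.6 N, so it stays put; friction = 10.1 N.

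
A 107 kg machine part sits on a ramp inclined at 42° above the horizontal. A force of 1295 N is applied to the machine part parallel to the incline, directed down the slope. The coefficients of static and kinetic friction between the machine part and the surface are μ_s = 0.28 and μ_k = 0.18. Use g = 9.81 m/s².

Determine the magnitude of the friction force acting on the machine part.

f ≈ 140 N (up the incline)

Normal force: N = m g cos θ = 107 × 9.81 × cos 42° = 780.1 N.
The friction needed for equilibrium is m g sin θ + P = 702.4 + 1295 = 1997 N, measured positive up-slope.
The static-friction ceiling is μ_s N = 0.28 × 780.1 = 218.4 N.
Since |1997| > 218.4 N, static friction cannot hold it; the machine part slides down the incline and kinetic friction applies: f = μ_k N = 0.18 × 780.1 = 140 N.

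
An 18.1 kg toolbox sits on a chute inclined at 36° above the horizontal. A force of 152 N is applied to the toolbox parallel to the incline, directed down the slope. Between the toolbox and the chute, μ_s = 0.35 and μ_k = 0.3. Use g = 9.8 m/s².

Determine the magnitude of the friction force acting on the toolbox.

Normal force: N = m g cos θ = 18.1 × 9.8 × cos 36° = 143.5 N.
Parallel to the incline, ΣF = 0 gives f = m g sin θ + P = 104.3 + 152 = 256.3 N (up-slope positive).
Static friction can supply at most μ_s N = 50.23 N.
|256.3| exceeds 50.23 N, so the toolbox slips down-slope; friction is kinetic, f = μ_k N = 0.3×143.5 = 43.1 N.

f ≈ 43.1 N (up the incline)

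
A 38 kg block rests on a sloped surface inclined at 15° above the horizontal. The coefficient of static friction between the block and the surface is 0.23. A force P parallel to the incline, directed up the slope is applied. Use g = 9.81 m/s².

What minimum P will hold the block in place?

P_min ≈ 13.7 N

The block tends to slide down (tan θ > μ_s), so at the point of impending slip friction acts up-slope at its limit: f = μ_s N.
P is parallel to the surface, so N = m g cos θ = 360 N.
Along the incline: P + μ_s N = m g sin θ, so P = 96.5 − 0.23×360 = 13.7 N.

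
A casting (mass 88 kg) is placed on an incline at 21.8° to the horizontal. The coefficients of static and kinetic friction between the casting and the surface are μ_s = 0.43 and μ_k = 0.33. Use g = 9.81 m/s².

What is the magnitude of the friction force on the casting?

Perpendicular to the surface, N = m g cos θ = 88·9.81·cos 21.8° = 801.5 N.
Along the slope the weight component is m g sin θ = 320.6 N; friction must supply exactly this, acting up-slope.
Maximum static friction available: μ_s N = 0.43 × 801.5 = 344.7 N.
Since |320.6| ≤ 344.7 N, the casting remains in static equilibrium and friction takes exactly the required value.

f ≈ 321 N (up the incline)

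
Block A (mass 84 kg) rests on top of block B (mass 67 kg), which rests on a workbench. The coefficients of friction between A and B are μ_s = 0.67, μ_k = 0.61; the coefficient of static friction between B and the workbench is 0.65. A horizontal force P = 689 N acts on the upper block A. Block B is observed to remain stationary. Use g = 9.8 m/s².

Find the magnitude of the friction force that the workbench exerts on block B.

f ≈ 502 N

Normal force at the A–B interface: N₁ = m_A g = 823.2 N.
Maximum static friction on A from B: μ_s N₁ = 0.67×823.2 = 551.5 N.
Since P = 689 N > 551.5 N, A slides on B; the A–B friction is kinetic: f₁ = μ_k N₁ = 0.61×823.2 = 502 N.
B experiences an equal 502 N forward from A (third law). B is in equilibrium, so the floor supplies f₂ = 502 N of static friction (limit μ_s(m_A+m_B)g = 961.9 N, not exceeded).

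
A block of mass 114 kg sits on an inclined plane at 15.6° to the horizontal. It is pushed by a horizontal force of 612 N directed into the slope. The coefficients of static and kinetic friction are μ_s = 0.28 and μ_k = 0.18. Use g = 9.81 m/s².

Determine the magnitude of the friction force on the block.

f ≈ 289 N (down the incline)

The horizontal push has a component P sin θ into the surface, so N = m g cos θ + P sin θ = 1077 + 164.6 = 1242 N.
Parallel to the incline: P cos θ − m g sin θ = 589.5 − 300.7 = 288.7 N; the friction needed to balance this is 288.7 N acting down the slope.
The limit of static friction is μ_s N = 347.7 N.
|f_req| = 288.7 ≤ 347.7 N → the block is in equilibrium; friction equals the required value.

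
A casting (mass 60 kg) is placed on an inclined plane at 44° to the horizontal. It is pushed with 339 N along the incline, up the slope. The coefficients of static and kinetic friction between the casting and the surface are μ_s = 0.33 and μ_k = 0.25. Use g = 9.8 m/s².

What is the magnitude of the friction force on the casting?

The normal reaction is N = m g cos θ = 423 N.
For equilibrium along the incline the friction force must supply f = m g sin θ − P = 408.5 − 339 = 69.46 N (positive meaning up-slope).
The static-friction ceiling is μ_s N = 0.33 × 423 = 139.6 N.
Since |69.46| ≤ 139.6 N, the casting remains in static equilibrium and friction takes exactly the required value.

f ≈ 69.5 N (up the incline)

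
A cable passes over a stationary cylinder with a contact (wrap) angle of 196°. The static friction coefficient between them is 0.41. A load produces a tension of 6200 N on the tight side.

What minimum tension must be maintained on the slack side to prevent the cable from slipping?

Capstan equation at impending slip: T_tight/T_slack = e^{μβ}.
β = 196° = 3.421 rad; e^{μβ} = e^{0.41×3.421} = 4.066.
T_slack = T_tight / e^{μβ} = 6200 / 4.066 = 1530 N.

T_min ≈ 1530 N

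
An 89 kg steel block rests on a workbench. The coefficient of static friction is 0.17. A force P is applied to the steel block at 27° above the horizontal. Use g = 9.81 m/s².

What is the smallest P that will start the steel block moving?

N = m g − P sin α (the pull lifts the steel block).
At impending slip, P cos α = μ_s N = μ_s (m g − P sin α).
Solving: P (cos α + μ_s sin α) = μ_s m g → P = 0.17×873/(cos 27° + 0.17 sin 27°) = 148/0.9682 = 153 N.

P ≈ 153 N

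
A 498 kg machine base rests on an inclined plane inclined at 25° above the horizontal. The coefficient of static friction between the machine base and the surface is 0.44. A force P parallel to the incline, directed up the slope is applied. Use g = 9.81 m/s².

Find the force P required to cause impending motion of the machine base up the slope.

At impending motion up the slope, friction acts down-slope at its limit: f = μ_s N.
P is parallel to the surface, so N = m g cos θ = 4430 N.
Along the incline: P = m g sin θ + μ_s N = 2060 + 0.44×4430 = 4010 N.

P ≈ 4010 N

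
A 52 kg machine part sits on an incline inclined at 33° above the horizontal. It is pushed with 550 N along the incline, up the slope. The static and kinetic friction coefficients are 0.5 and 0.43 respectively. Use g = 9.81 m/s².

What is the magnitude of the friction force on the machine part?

f ≈ 184 N (down the incline)

The normal reaction is N = m g cos θ = 427.8 N.
For equilibrium along the incline the friction force must supply f = m g sin θ − P = 277.8 − 550 = -272.2 N (positive meaning up-slope).
Maximum static friction available: μ_s N = 0.5 × 427.8 = 213.9 N.
Since |-272.2| > 213.9 N, static friction cannot hold it; the machine part slides up the incline and kinetic friction applies: f = μ_k N = 0.43 × 427.8 = 184 N.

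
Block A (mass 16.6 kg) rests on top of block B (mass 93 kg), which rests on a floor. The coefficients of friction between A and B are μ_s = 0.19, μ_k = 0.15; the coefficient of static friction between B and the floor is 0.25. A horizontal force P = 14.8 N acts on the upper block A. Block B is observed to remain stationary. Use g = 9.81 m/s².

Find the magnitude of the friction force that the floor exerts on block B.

f ≈ 14.8 N

Normal force at the A–B interface: N₁ = m_A g = 162.8 N.
Maximum static friction on A from B: μ_s N₁ = 0.19×162.8 = 30.94 N.
Since P = 14.8 N ≤ 30.94 N, A does not slip on B; friction on A equals P = 14.8 N.
By Newton's third law B feels 14.8 N forward from A. With B stationary, the floor's static friction on B balances it: f₂ = 14.8 N (well within μ_s(m_A+m_B)g = 268.8 N).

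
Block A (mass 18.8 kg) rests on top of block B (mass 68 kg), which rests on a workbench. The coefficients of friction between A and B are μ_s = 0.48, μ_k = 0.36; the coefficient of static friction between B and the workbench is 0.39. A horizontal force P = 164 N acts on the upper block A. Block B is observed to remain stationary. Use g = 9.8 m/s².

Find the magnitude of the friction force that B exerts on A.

f ≈ 66.3 N

Between the blocks, N₁ = m_A g = 184.2 N.
Maximum static friction on A from B: μ_s N₁ = 0.48×184.2 = 88.44 N.
P = 164 N exceeds that limit, so A slips over B and the interface friction becomes kinetic: f₁ = μ_k N₁ = 0.36×184.2 = 66.3 N.
By Newton's third law B feels 66.3 N forward from A. With B stationary, the floor's static friction on B balances it: f₂ = 66.3 N (well within μ_s(m_A+m_B)g = 331.7 N).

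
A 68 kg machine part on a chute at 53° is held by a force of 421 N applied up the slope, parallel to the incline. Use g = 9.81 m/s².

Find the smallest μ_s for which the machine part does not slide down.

N = m g cos θ = 401.5 N.
Friction must make up the shortfall along the incline: f = m g sin θ − P = 532.8 − 421 = 111.8 N.
At the threshold f = μ_s N, so μ_s,min = 111.8/401.5 = 0.278.

μ_s,min ≈ 0.278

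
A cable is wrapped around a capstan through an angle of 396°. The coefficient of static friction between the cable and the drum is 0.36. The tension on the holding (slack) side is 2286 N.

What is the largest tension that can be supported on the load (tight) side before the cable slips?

At impending slip the capstan equation gives T₂/T₁ = e^{μβ} with β in radians.
β = 396° × π/180 = 6.912 rad.
e^{μβ} = e^{0.36×6.912} = 12.04.
T₂ = T₁ · e^{μβ} = 2286 × 12.04 = 27500 N.

T_max ≈ 27500 N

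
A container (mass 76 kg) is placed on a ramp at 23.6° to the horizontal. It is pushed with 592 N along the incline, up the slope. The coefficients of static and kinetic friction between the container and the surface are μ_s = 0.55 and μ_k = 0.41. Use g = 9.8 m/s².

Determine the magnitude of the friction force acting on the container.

f ≈ 294 N (down the incline)

Normal force: N = m g cos θ = 76 × 9.8 × cos 23.6° = 682.5 N.
The friction needed for equilibrium is m g sin θ − P = 298.2 − 592 = -293.8 N, measured positive up-slope.
Static friction can supply at most μ_s N = 375.4 N.
Since |-293.8| ≤ 375.4 N, the container remains in static equilibrium and friction takes exactly the required value.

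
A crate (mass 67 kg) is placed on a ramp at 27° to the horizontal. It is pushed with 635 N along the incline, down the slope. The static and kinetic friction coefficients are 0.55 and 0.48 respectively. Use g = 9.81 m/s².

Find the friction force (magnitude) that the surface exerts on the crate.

Perpendicular to the surface, N = m g cos θ = 67·9.81·cos 27° = 585.6 N.
Parallel to the incline, ΣF = 0 gives f = m g sin θ + P = 298.4 + 635 = 933.4 N (up-slope positive).
The static-friction ceiling is μ_s N = 0.55 × 585.6 = 322.1 N.
Since |933.4| > 322.1 N, static friction cannot hold it; the crate slides down the incline and kinetic friction applies: f = μ_k N = 0.48 × 585.6 = 281 N.

f ≈ 281 N (up the incline)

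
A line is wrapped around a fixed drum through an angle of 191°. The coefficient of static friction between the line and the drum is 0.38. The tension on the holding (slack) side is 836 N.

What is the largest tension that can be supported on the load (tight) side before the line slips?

At impending slip the capstan equation gives T₂/T₁ = e^{μβ} with β in radians.
β = 191° × π/180 = 3.334 rad.
e^{μβ} = e^{0.38×3.334} = 3.549.
T₂ = T₁ · e^{μβ} = 836 × 3.549 = 2970 N.

T_max ≈ 2970 N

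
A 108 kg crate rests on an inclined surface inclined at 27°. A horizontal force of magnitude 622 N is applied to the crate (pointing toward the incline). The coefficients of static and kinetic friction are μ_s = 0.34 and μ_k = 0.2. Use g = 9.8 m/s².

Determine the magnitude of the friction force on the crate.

Normal direction: N = m g cos θ + P sin θ = 1225 N.
Parallel to the incline: P cos θ − m g sin θ = 554.2 − 480.5 = 73.7 N; the friction needed to balance this is 73.7 N acting down the slope.
The limit of static friction is μ_s N = 416.6 N.
|f_req| = 73.7 ≤ 416.6 N → the crate is in equilibrium; friction equals the required value.

f ≈ 73.7 N (down the incline)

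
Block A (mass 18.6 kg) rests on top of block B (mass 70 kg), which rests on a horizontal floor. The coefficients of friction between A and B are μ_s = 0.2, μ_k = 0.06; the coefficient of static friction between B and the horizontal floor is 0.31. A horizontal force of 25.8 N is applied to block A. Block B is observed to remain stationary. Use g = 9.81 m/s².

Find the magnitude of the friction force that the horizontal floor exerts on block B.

Normal force at the A–B interface: N₁ = m_A g = 182.5 N.
Maximum static friction on A from B: μ_s N₁ = 0.2×182.5 = 36.49 N.
Since P = 25.8 N ≤ 36.49 N, A does not slip on B; friction on A equals P = 25.8 N.
B experiences an equal 25.8 N forward from A (third law). B is in equilibrium, so the floor supplies f₂ = 25.8 N of static friction (limit μ_s(m_A+m_B)g = 269.4 N, not exceeded).

f ≈ 25.8 N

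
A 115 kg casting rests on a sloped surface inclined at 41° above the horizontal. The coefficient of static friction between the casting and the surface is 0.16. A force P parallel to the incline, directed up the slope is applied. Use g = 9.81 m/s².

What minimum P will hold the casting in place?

The casting tends to slide down (tan θ > μ_s), so at the point of impending slip friction acts up-slope at its limit: f = μ_s N.
P is parallel to the surface, so N = m g cos θ = 851 N.
Along the incline: P + μ_s N = m g sin θ, so P = 740 − 0.16×851 = 604 N.

P_min ≈ 604 N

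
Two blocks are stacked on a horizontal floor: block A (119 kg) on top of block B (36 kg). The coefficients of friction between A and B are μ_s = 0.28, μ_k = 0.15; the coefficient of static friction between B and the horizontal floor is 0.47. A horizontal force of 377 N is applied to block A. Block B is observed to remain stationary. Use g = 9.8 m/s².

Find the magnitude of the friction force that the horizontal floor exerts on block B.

The normal force B exerts on A is simply A's weight, N₁ = 1166 N.
So the A–B interface can sustain at most μ_s N₁ = 326.5 N of static friction.
Since P = 377 N > 326.5 N, A slides on B; the A–B friction is kinetic: f₁ = μ_k N₁ = 0.15×1166 = 175 N.
B experiences an equal 175 N forward from A (third law). B is in equilibrium, so the floor supplies f₂ = 175 N of static friction (limit μ_s(m_A+m_B)g = 713.9 N, not exceeded).

f ≈ 175 N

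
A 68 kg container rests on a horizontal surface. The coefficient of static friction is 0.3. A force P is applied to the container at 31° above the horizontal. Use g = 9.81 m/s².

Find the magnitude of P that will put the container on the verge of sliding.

P ≈ 198 N

N = m g − P sin α (the pull lifts the container).
At impending slip, P cos α = μ_s N = μ_s (m g − P sin α).
Solving: P (cos α + μ_s sin α) = μ_s m g → P = 0.3×667/(cos 31° + 0.3 sin 31°) = 200/1.012 = 198 N.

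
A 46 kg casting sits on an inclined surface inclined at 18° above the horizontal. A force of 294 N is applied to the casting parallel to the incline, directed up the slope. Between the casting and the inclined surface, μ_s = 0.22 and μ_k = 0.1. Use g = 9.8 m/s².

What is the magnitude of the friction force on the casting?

f ≈ 42.9 N (down the incline)

Normal force: N = m g cos θ = 46 × 9.8 × cos 18° = 428.7 N.
The friction needed for equilibrium is m g sin θ − P = 139.3 − 294 = -154.7 N, measured positive up-slope.
Static friction can supply at most μ_s N = 94.32 N.
Since |-154.7| > 94.32 N, static friction cannot hold it; the casting slides up the incline and kinetic friction applies: f = μ_k N = 0.1 × 428.7 = 42.9 N.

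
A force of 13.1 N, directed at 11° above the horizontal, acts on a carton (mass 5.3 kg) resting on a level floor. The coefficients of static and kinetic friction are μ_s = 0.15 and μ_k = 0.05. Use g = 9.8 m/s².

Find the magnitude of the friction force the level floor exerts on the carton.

Vertical equilibrium gives N = m g − P sin α = 49.44 N.
For equilibrium, f = P cos α = 13.1×cos 11° = 12.86 N.
μ_s N = 0.15 × 49.44 = 7.416 N.
12.86 > 7.416 N → the carton slides; f = μ_k N = 0.05×49.44 = 2.47 N.

f ≈ 2.47 N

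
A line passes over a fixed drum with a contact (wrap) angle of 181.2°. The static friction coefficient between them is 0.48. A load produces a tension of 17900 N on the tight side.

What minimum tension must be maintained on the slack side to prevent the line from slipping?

T_min ≈ 3920 N

Capstan equation at impending slip: T_tight/T_slack = e^{μβ}.
β = 181.2° = 3.163 rad; e^{μβ} = e^{0.48×3.163} = 4.563.
T_slack = T_tight / e^{μβ} = 17900 / 4.563 = 3920 N.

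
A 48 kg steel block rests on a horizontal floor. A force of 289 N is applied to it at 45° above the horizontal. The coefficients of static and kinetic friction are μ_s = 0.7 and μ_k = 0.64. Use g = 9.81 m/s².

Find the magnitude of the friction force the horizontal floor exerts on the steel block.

The vertical component of P reduces the normal force: N = m g − P sin α = 470.9 − 204.4 = 266.5 N.
For equilibrium, f = P cos α = 289×cos 45° = 204.4 N.
The static-friction limit is μ_s N = 186.6 N.
204.4 > 186.6 N → the steel block slides; f = μ_k N = 0.64×266.5 = 171 N.

f ≈ 171 N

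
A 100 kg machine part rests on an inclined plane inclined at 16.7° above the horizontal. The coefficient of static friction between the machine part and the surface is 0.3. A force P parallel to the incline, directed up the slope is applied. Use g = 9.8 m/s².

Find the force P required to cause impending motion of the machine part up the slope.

At impending motion up the slope, friction acts down-slope at its limit: f = μ_s N.
P is parallel to the surface, so N = m g cos θ = 939 N.
Along the incline: P = m g sin θ + μ_s N = 282 + 0.3×939 = 563 N.

P ≈ 563 N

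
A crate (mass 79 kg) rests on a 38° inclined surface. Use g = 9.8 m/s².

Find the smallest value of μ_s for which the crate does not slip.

μ_s,min ≈ 0.781

At the slip threshold m g sin θ = μ_s m g cos θ, so μ_s,min = tan θ.
μ_s,min = tan 38° = 0.781.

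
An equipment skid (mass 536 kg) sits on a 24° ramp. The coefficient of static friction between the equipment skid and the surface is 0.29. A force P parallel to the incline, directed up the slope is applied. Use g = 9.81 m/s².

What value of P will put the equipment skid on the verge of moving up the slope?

P ≈ 3530 N

At impending motion up the slope, friction acts down-slope at its limit: f = μ_s N.
P is parallel to the surface, so N = m g cos θ = 4800 N.
Along the incline: P = m g sin θ + μ_s N = 2140 + 0.29×4800 = 3530 N.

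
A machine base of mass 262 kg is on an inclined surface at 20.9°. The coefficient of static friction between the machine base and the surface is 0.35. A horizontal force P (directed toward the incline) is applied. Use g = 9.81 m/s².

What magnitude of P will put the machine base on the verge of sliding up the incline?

At impending motion up the slope, friction acts down-slope at its limit: f = μ_s N.
Perpendicular to the incline: N = m g cos θ + P sin θ.
Along the incline: P cos θ = m g sin θ + μ_s N = m g sin θ + μ_s (m g cos θ + P sin θ).
Solving, P (cos θ − μ_s sin θ) = m g (sin θ + μ_s cos θ), so P = 262×9.81×(sin 20.9° + 0.35 cos 20.9°)/(cos 20.9° − 0.35 sin 20.9°) = 2570×0.6837/0.8093 = 2170 N.

P ≈ 2170 N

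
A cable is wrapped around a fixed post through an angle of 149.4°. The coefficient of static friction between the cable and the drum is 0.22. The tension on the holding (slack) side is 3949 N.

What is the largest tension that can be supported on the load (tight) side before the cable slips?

At impending slip the capstan equation gives T₂/T₁ = e^{μβ} with β in radians.
β = 149.4° × π/180 = 2.608 rad.
e^{μβ} = e^{0.22×2.608} = 1.775.
T₂ = T₁ · e^{μβ} = 3949 × 1.775 = 7010 N.

T_max ≈ 7010 N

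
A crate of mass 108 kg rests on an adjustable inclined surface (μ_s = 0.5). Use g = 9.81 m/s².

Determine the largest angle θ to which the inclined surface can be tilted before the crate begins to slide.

θ_max ≈ 26.6°

At the slip threshold, m g sin θ = μ_s · m g cos θ, so tan θ = μ_s.
θ_max = arctan(0.5) = 26.6°.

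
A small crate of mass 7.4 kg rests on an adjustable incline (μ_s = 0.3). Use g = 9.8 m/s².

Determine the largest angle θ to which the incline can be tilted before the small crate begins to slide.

θ_max ≈ 16.7°

At the slip threshold, m g sin θ = μ_s · m g cos θ, so tan θ = μ_s.
θ_max = arctan(0.3) = 16.7°.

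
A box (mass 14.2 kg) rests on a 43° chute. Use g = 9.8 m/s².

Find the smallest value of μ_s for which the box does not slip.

μ_s,min ≈ 0.933

At the slip threshold m g sin θ = μ_s m g cos θ, so μ_s,min = tan θ.
μ_s,min = tan 43° = 0.933.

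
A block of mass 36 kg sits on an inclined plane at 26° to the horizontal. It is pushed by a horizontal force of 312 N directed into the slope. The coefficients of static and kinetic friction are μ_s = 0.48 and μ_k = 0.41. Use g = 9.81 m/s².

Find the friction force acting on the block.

The horizontal push has a component P sin θ into the surface, so N = m g cos θ + P sin θ = 317.4 + 136.8 = 454.2 N.
Parallel to the incline: P cos θ − m g sin θ = 280.4 − 154.8 = 125.6 N; the friction needed to balance this is 125.6 N acting down the slope.
Maximum static friction: μ_s N = 0.48 × 454.2 = 218 N.
|f_req| = 125.6 ≤ 218 N → the block is in equilibrium; friction equals the required value.

f ≈ 126 N (down the incline)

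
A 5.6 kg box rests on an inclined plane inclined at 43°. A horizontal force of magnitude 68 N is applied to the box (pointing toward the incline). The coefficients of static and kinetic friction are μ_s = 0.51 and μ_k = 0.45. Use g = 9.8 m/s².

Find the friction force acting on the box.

f ≈ 12.3 N (down the incline)

Resolve perpendicular to the incline: N = m g cos θ + P sin θ = 5.6×9.8×cos 43° + 68×sin 43° = 86.51 N.
Along the incline, the net driving force (taking up-slope positive) is P cos θ − m g sin θ = 49.73 − 37.43 = 12.3 N, so equilibrium requires friction f = -12.3 N (down-slope).
Maximum static friction: μ_s N = 0.51 × 86.51 = 44.12 N.
Since 12.3 N is within the 44.12 N limit, the box stays put and friction is exactly 12.3 N.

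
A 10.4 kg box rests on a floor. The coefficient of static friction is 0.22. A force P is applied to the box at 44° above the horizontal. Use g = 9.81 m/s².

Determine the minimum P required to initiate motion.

N = m g − P sin α (the pull lifts the box).
At impending slip, P cos α = μ_s N = μ_s (m g − P sin α).
Solving: P (cos α + μ_s sin α) = μ_s m g → P = 0.22×102/(cos 44° + 0.22 sin 44°) = 22.4/0.8722 = 25.7 N.

P ≈ 25.7 N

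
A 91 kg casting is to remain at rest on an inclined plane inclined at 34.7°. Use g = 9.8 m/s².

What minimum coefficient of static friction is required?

At the slip threshold m g sin θ = μ_s m g cos θ, so μ_s,min = tan θ.
μ_s,min = tan 34.7° = 0.692.

μ_s,min ≈ 0.692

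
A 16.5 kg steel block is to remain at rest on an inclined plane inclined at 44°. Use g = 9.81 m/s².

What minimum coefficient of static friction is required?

μ_s,min ≈ 0.966

At the slip threshold m g sin θ = μ_s m g cos θ, so μ_s,min = tan θ.
μ_s,min = tan 44° = 0.966.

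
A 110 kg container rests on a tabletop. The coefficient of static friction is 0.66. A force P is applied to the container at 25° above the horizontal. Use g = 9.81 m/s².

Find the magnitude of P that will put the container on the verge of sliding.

P ≈ 601 N

N = m g − P sin α (the pull lifts the container).
At impending slip, P cos α = μ_s N = μ_s (m g − P sin α).
Solving: P (cos α + μ_s sin α) = μ_s m g → P = 0.66×1080/(cos 25° + 0.66 sin 25°) = 712/1.185 = 601 N.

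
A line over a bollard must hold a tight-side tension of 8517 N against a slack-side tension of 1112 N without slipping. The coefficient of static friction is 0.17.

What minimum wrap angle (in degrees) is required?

T₂/T₁ = e^{μβ} → β = ln(T₂/T₁)/μ.
β = ln(8517/1112)/0.17 = 2.036/0.17 = 11.98 rad.
In degrees: β = 11.98 × 180/π = 686°.

β_min ≈ 686°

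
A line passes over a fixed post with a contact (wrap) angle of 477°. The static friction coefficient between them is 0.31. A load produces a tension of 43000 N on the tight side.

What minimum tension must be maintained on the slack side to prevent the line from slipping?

T_min ≈ 3260 N

Capstan equation at impending slip: T_tight/T_slack = e^{μβ}.
β = 477° = 8.325 rad; e^{μβ} = e^{0.31×8.325} = 13.21.
T_slack = T_tight / e^{μβ} = 43000 / 13.21 = 3260 N.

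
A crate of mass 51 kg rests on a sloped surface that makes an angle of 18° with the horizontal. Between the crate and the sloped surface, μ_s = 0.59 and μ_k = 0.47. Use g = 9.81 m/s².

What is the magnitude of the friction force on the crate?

f ≈ 155 N (up the incline)

Normal force: N = m g cos θ = 51 × 9.81 × cos 18° = 475.8 N.
For equilibrium along the incline, friction must balance the weight component: f = m g sin θ = 154.6 N up the slope.
The static-friction ceiling is μ_s N = 0.59 × 475.8 = 280.7 N.
Since |154.6| ≤ 280.7 N, the crate remains in static equilibrium and friction takes exactly the required value.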